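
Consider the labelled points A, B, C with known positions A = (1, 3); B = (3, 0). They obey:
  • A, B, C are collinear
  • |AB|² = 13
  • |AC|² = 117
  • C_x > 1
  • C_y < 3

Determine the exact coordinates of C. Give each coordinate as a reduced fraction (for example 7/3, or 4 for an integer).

1. C_x = 7  [[A, B, C are collinear ⇒ 3x+2y-9=0] ∩ [|C−(1, 3)|²=117]]
2. C_y = -6  [[A, B, C are collinear ⇒ 3x+2y-9=0] ∩ [|C−(1, 3)|²=117]]
   so C = (7, -6)

C = (7, -6)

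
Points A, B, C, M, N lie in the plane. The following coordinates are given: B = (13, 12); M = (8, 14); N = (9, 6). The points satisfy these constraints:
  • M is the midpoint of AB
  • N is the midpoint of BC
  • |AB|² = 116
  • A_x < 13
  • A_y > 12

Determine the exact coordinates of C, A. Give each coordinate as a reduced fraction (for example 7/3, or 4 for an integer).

1. A_x = 3  [A = 2·M−B = 2·(8, 14)−(13, 12)]
2. A_y = 16  [A = 2·M−B = 2·(8, 14)−(13, 12)]
   so A = (3, 16)
3. C_x = 5  [C = 2·N−B = 2·(9, 6)−(13, 12)]
4. C_y = 0  [C = 2·N−B = 2·(9, 6)−(13, 12)]
   so C = (5, 0)

C = (5, 0)
A = (3, 16)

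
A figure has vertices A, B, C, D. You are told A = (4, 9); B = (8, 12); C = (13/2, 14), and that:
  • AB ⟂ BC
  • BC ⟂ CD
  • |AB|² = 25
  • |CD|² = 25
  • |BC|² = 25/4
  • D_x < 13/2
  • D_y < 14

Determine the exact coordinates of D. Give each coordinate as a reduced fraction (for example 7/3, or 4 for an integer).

D = (5/2, 11)

1. D_x = 5/2  [[BC ⟂ CD ⇒ -3/2x+2y-73/4=0] ∩ [|D−(13/2, 14)|²=25]]
2. D_y = 11  [[BC ⟂ CD ⇒ -3/2x+2y-73/4=0] ∩ [|D−(13/2, 14)|²=25]]
   so D = (5/2, 11)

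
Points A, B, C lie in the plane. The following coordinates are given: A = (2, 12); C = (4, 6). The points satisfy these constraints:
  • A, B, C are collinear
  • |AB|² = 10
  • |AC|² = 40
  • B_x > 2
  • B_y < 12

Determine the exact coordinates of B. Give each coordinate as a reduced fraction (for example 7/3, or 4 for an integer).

1. B_x = 3  [[A, B, C are collinear ⇒ -6x-2y+36=0] ∩ [|B−(2, 12)|²=10]]
2. B_y = 9  [[A, B, C are collinear ⇒ -6x-2y+36=0] ∩ [|B−(2, 12)|²=10]]
   so B = (3, 9)

B = (3, 9)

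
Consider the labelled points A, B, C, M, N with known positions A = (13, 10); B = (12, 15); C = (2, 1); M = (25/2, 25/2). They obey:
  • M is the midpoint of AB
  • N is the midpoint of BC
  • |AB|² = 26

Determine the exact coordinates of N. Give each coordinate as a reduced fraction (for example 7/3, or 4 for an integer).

N = (7, 8)

1. N_x = 7  [2·N = B+C = (12, 15)+(2, 1)]
2. N_y = 8  [2·N = B+C = (12, 15)+(2, 1)]
   so N = (7, 8)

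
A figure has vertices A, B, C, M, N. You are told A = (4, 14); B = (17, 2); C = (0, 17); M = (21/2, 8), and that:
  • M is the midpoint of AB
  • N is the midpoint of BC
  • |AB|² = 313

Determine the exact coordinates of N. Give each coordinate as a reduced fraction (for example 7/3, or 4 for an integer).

N = (17/2, 19/2)

1. N_x = 17/2  [2·N = B+C = (17, 2)+(0, 17)]
2. N_y = 19/2  [2·N = B+C = (17, 2)+(0, 17)]
   so N = (17/2, 19/2)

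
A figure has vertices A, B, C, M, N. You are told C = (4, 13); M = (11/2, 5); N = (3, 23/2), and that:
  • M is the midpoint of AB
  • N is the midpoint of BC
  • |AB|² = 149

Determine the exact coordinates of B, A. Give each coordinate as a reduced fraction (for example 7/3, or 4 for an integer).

B = (2, 10)
A = (9, 0)

1. B_x = 2  [B = 2·N−C = 2·(3, 23/2)−(4, 13)]
2. B_y = 10  [B = 2·N−C = 2·(3, 23/2)−(4, 13)]
   so B = (2, 10)
3. A_x = 9  [A = 2·M−B = 2·(11/2, 5)−(2, 10)]
4. A_y = 0  [A = 2·M−B = 2·(11/2, 5)−(2, 10)]
   so A = (9, 0)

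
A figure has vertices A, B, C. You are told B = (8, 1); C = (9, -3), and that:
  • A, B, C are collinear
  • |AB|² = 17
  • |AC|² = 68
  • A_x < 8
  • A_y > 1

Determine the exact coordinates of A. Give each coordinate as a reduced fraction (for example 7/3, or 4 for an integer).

A = (7, 5)

1. A_x = 7  [[A, B, C are collinear ⇒ 4x+1y-33=0] ∩ [|A−(8, 1)|²=17]]
2. A_y = 5  [[A, B, C are collinear ⇒ 4x+1y-33=0] ∩ [|A−(8, 1)|²=17]]
   so A = (7, 5)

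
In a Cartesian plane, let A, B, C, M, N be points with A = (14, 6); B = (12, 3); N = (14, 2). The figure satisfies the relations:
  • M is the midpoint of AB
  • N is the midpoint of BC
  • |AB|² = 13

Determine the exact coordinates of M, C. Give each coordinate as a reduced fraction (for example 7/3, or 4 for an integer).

M = (13, 9/2)
C = (16, 1)

1. M_x = 13  [2·M = A+B = (14, 6)+(12, 3)]
2. M_y = 9/2  [2·M = A+B = (14, 6)+(12, 3)]
   so M = (13, 9/2)
3. C_x = 16  [C = 2·N−B = 2·(14, 2)−(12, 3)]
4. C_y = 1  [C = 2·N−B = 2·(14, 2)−(12, 3)]
   so C = (16, 1)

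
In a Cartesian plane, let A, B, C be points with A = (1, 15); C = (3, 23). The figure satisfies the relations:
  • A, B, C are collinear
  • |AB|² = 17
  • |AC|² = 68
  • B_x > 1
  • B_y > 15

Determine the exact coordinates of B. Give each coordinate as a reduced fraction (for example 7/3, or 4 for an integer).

1. B_x = 2  [[A, B, C are collinear ⇒ 8x-2y+22=0] ∩ [|B−(1, 15)|²=17]]
2. B_y = 19  [[A, B, C are collinear ⇒ 8x-2y+22=0] ∩ [|B−(1, 15)|²=17]]
   so B = (2, 19)

B = (2, 19)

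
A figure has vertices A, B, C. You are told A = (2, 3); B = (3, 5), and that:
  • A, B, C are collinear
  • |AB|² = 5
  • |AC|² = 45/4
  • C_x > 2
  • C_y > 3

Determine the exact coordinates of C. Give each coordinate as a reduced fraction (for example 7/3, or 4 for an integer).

1. C_x = 7/2  [[A, B, C are collinear ⇒ -2x+1y+1=0] ∩ [|C−(2, 3)|²=45/4]]
2. C_y = 6  [[A, B, C are collinear ⇒ -2x+1y+1=0] ∩ [|C−(2, 3)|²=45/4]]
   so C = (7/2, 6)

C = (7/2, 6)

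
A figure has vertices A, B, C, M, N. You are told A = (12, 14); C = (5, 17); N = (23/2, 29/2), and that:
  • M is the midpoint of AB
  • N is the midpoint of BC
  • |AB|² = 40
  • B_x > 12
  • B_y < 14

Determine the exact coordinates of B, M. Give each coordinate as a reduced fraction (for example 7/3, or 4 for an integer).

B = (18, 12)
M = (15, 13)

1. B_x = 18  [B = 2·N−C = 2·(23/2, 29/2)−(5, 17)]
2. B_y = 12  [B = 2·N−C = 2·(23/2, 29/2)−(5, 17)]
   so B = (18, 12)
3. M_x = 15  [2·M = A+B = (12, 14)+(18, 12)]
4. M_y = 13  [2·M = A+B = (12, 14)+(18, 12)]
   so M = (15, 13)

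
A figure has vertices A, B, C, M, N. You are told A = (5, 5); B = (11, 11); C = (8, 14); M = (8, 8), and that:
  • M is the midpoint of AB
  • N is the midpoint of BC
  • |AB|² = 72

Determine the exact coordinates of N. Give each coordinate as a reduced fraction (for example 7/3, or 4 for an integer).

1. N_x = 19/2  [2·N = B+C = (11, 11)+(8, 14)]
2. N_y = 25/2  [2·N = B+C = (11, 11)+(8, 14)]
   so N = (19/2, 25/2)

N = (19/2, 25/2)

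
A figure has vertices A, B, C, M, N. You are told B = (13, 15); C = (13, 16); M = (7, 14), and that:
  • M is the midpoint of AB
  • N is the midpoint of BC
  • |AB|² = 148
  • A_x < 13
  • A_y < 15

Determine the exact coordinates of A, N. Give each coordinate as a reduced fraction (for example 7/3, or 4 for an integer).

1. A_x = 1  [A = 2·M−B = 2·(7, 14)−(13, 15)]
2. A_y = 13  [A = 2·M−B = 2·(7, 14)−(13, 15)]
   so A = (1, 13)
3. N_x = 13  [2·N = B+C = (13, 15)+(13, 16)]
4. N_y = 31/2  [2·N = B+C = (13, 15)+(13, 16)]
   so N = (13, 31/2)

A = (1, 13)
N = (13, 31/2)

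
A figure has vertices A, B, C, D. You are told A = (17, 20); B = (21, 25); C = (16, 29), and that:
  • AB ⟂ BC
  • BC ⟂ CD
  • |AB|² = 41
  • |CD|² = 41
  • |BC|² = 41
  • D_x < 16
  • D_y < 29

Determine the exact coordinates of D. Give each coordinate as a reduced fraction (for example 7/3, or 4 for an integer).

1. D_x = 12  [[BC ⟂ CD ⇒ -5x+4y-36=0] ∩ [|D−(16, 29)|²=41]]
2. D_y = 24  [[BC ⟂ CD ⇒ -5x+4y-36=0] ∩ [|D−(16, 29)|²=41]]
   so D = (12, 24)

D = (12, 24)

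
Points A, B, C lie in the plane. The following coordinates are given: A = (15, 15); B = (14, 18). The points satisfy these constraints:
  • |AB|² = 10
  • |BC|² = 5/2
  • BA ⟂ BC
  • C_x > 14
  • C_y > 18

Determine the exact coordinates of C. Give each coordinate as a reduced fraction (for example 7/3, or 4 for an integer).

C = (31/2, 37/2)

1. C_x = 31/2  [[BA ⟂ BC ⇒ 1x-3y+40=0] ∩ [|C−(14, 18)|²=5/2]]
2. C_y = 37/2  [[BA ⟂ BC ⇒ 1x-3y+40=0] ∩ [|C−(14, 18)|²=5/2]]
   so C = (31/2, 37/2)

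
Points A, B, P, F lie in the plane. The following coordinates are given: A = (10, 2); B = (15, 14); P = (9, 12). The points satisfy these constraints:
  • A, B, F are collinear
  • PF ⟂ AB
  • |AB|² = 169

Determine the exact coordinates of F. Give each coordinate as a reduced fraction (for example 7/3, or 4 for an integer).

F = (2265/169, 1718/169)

1. F_x = 2265/169  [[A, B, F are collinear ⇒ -12x+5y+110=0] ∩ [PF ⟂ AB ⇒ 5x+12y-189=0]]
2. F_y = 1718/169  [[A, B, F are collinear ⇒ -12x+5y+110=0] ∩ [PF ⟂ AB ⇒ 5x+12y-189=0]]
   so F = (2265/169, 1718/169)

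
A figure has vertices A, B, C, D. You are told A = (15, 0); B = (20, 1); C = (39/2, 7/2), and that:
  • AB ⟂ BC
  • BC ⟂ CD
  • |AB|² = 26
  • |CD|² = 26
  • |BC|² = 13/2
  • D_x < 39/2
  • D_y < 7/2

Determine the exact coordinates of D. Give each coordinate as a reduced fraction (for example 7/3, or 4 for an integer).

D = (29/2, 5/2)

1. D_x = 29/2  [[BC ⟂ CD ⇒ -1/2x+5/2y+1=0] ∩ [|D−(39/2, 7/2)|²=26]]
2. D_y = 5/2  [[BC ⟂ CD ⇒ -1/2x+5/2y+1=0] ∩ [|D−(39/2, 7/2)|²=26]]
   so D = (29/2, 5/2)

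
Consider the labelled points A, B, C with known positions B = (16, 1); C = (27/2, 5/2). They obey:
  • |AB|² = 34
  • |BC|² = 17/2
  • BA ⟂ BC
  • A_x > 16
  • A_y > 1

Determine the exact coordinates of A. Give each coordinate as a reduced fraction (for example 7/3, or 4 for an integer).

1. A_x = 19  [[BA ⟂ BC ⇒ -5/2x+3/2y+77/2=0] ∩ [|A−(16, 1)|²=34]]
2. A_y = 6  [[BA ⟂ BC ⇒ -5/2x+3/2y+77/2=0] ∩ [|A−(16, 1)|²=34]]
   so A = (19, 6)

A = (19, 6)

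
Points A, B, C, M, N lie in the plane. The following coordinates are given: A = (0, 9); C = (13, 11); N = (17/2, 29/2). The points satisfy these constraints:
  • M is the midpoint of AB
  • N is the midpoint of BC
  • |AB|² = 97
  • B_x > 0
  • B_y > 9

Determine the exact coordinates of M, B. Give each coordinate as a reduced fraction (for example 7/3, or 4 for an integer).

1. B_x = 4  [B = 2·N−C = 2·(17/2, 29/2)−(13, 11)]
2. B_y = 18  [B = 2·N−C = 2·(17/2, 29/2)−(13, 11)]
   so B = (4, 18)
3. M_x = 2  [2·M = A+B = (0, 9)+(4, 18)]
4. M_y = 27/2  [2·M = A+B = (0, 9)+(4, 18)]
   so M = (2, 27/2)

M = (2, 27/2)
B = (4, 18)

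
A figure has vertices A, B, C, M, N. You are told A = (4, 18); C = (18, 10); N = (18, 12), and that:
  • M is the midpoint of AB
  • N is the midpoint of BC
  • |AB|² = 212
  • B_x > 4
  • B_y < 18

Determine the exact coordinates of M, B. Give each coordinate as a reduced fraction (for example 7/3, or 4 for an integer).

M = (11, 16)
B = (18, 14)

1. B_x = 18  [B = 2·N−C = 2·(18, 12)−(18, 10)]
2. B_y = 14  [B = 2·N−C = 2·(18, 12)−(18, 10)]
   so B = (18, 14)
3. M_x = 11  [2·M = A+B = (4, 18)+(18, 14)]
4. M_y = 16  [2·M = A+B = (4, 18)+(18, 14)]
   so M = (11, 16)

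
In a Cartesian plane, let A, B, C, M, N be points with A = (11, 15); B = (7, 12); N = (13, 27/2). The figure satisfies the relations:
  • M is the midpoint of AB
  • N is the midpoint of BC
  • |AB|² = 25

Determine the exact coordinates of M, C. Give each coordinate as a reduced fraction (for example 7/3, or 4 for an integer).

1. M_x = 9  [2·M = A+B = (11, 15)+(7, 12)]
2. M_y = 27/2  [2·M = A+B = (11, 15)+(7, 12)]
   so M = (9, 27/2)
3. C_x = 19  [C = 2·N−B = 2·(13, 27/2)−(7, 12)]
4. C_y = 15  [C = 2·N−B = 2·(13, 27/2)−(7, 12)]
   so C = (19, 15)

M = (9, 27/2)
C = (19, 15)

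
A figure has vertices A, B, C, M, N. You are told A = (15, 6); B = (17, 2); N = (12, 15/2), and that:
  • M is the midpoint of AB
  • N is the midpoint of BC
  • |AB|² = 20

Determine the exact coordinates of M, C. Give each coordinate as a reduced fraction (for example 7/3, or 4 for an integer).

1. M_x = 16  [2·M = A+B = (15, 6)+(17, 2)]
2. M_y = 4  [2·M = A+B = (15, 6)+(17, 2)]
   so M = (16, 4)
3. C_x = 7  [C = 2·N−B = 2·(12, 15/2)−(17, 2)]
4. C_y = 13  [C = 2·N−B = 2·(12, 15/2)−(17, 2)]
   so C = (7, 13)

M = (16, 4)
C = (7, 13)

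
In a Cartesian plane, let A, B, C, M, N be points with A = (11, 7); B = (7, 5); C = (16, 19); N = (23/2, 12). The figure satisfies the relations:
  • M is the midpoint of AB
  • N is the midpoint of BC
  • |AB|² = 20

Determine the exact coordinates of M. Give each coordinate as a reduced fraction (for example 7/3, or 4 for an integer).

1. M_x = 9  [2·M = A+B = (11, 7)+(7, 5)]
2. M_y = 6  [2·M = A+B = (11, 7)+(7, 5)]
   so M = (9, 6)

M = (9, 6)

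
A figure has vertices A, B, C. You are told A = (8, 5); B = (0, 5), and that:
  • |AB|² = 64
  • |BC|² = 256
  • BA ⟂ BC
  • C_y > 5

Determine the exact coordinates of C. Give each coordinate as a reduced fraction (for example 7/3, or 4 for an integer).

1. C_x = 0  [[BA ⟂ BC ⇒ 8x=0] ∩ [|C−(0, 5)|²=256]]
2. C_y = 21  [[BA ⟂ BC ⇒ 8x=0] ∩ [|C−(0, 5)|²=256]]
   so C = (0, 21)

C = (0, 21)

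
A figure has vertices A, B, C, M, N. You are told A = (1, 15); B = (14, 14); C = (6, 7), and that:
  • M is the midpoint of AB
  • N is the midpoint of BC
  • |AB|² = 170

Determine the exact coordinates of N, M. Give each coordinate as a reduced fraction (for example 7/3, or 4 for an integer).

N = (10, 21/2)
M = (15/2, 29/2)

1. M_x = 15/2  [2·M = A+B = (1, 15)+(14, 14)]
2. M_y = 29/2  [2·M = A+B = (1, 15)+(14, 14)]
   so M = (15/2, 29/2)
3. N_x = 10  [2·N = B+C = (14, 14)+(6, 7)]
4. N_y = 21/2  [2·N = B+C = (14, 14)+(6, 7)]
   so N = (10, 21/2)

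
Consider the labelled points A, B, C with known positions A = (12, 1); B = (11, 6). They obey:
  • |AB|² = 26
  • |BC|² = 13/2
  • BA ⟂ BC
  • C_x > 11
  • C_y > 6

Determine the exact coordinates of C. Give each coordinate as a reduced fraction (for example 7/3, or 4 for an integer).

1. C_x = 27/2  [[BA ⟂ BC ⇒ 1x-5y+19=0] ∩ [|C−(11, 6)|²=13/2]]
2. C_y = 13/2  [[BA ⟂ BC ⇒ 1x-5y+19=0] ∩ [|C−(11, 6)|²=13/2]]
   so C = (27/2, 13/2)

C = (27/2, 13/2)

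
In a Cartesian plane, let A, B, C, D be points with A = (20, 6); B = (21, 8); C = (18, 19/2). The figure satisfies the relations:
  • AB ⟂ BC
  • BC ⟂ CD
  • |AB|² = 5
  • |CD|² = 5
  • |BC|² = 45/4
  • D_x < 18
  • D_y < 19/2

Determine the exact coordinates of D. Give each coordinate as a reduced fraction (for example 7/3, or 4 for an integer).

1. D_x = 17  [[BC ⟂ CD ⇒ -3x+3/2y+159/4=0] ∩ [|D−(18, 19/2)|²=5]]
2. D_y = 15/2  [[BC ⟂ CD ⇒ -3x+3/2y+159/4=0] ∩ [|D−(18, 19/2)|²=5]]
   so D = (17, 15/2)

D = (17, 15/2)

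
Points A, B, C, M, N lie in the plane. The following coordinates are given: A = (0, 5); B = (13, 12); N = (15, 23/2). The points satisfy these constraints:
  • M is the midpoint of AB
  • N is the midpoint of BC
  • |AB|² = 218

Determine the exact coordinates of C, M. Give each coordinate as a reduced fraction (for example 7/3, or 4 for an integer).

C = (17, 11)
M = (13/2, 17/2)

1. M_x = 13/2  [2·M = A+B = (0, 5)+(13, 12)]
2. M_y = 17/2  [2·M = A+B = (0, 5)+(13, 12)]
   so M = (13/2, 17/2)
3. C_x = 17  [C = 2·N−B = 2·(15, 23/2)−(13, 12)]
4. C_y = 11  [C = 2·N−B = 2·(15, 23/2)−(13, 12)]
   so C = (17, 11)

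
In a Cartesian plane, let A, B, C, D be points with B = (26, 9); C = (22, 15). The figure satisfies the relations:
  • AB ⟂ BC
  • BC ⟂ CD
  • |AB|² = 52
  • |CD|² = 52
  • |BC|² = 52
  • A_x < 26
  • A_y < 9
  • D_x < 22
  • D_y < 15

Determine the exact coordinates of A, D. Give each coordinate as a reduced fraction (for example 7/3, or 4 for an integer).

A = (20, 5)
D = (16, 11)

1. A_x = 20  [[AB ⟂ BC ⇒ 4x-6y-50=0] ∩ [|A−(26, 9)|²=52]]
2. A_y = 5  [[AB ⟂ BC ⇒ 4x-6y-50=0] ∩ [|A−(26, 9)|²=52]]
   so A = (20, 5)
3. D_x = 16  [[BC ⟂ CD ⇒ -4x+6y-2=0] ∩ [|D−(22, 15)|²=52]]
4. D_y = 11  [[BC ⟂ CD ⇒ -4x+6y-2=0] ∩ [|D−(22, 15)|²=52]]
   so D = (16, 11)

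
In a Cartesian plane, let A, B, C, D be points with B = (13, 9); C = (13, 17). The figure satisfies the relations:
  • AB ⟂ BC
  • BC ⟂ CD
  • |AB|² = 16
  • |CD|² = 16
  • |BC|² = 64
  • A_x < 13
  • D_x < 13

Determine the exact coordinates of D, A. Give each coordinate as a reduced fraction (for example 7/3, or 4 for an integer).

1. D_x = 9  [[BC ⟂ CD ⇒ 8y-136=0] ∩ [|D−(13, 17)|²=16]]
2. D_y = 17  [[BC ⟂ CD ⇒ 8y-136=0] ∩ [|D−(13, 17)|²=16]]
   so D = (9, 17)
3. A_x = 9  [[AB ⟂ BC ⇒ -8y+72=0] ∩ [|A−(13, 9)|²=16]]
4. A_y = 9  [[AB ⟂ BC ⇒ -8y+72=0] ∩ [|A−(13, 9)|²=16]]
   so A = (9, 9)

D = (9, 17)
A = (9, 9)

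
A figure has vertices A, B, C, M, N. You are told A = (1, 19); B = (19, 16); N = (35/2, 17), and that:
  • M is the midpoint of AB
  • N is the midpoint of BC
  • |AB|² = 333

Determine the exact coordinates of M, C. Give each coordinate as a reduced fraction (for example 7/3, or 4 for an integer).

M = (10, 35/2)
C = (16, 18)

1. M_x = 10  [2·M = A+B = (1, 19)+(19, 16)]
2. M_y = 35/2  [2·M = A+B = (1, 19)+(19, 16)]
   so M = (10, 35/2)
3. C_x = 16  [C = 2·N−B = 2·(35/2, 17)−(19, 16)]
4. C_y = 18  [C = 2·N−B = 2·(35/2, 17)−(19, 16)]
   so C = (16, 18)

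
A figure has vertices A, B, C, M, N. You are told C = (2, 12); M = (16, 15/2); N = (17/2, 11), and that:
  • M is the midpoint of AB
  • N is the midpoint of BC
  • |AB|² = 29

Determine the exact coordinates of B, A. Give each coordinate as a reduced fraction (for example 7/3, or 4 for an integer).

B = (15, 10)
A = (17, 5)

1. B_x = 15  [B = 2·N−C = 2·(17/2, 11)−(2, 12)]
2. B_y = 10  [B = 2·N−C = 2·(17/2, 11)−(2, 12)]
   so B = (15, 10)
3. A_x = 17  [A = 2·M−B = 2·(16, 15/2)−(15, 10)]
4. A_y = 5  [A = 2·M−B = 2·(16, 15/2)−(15, 10)]
   so A = (17, 5)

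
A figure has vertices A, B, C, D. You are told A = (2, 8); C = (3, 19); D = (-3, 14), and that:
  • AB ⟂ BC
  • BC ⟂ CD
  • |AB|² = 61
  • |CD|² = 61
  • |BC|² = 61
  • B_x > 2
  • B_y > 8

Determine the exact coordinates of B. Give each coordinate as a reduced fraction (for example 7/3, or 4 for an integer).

1. B_x = 8  [[BC ⟂ CD ⇒ 6x+5y-113=0] ∩ [|B−(2, 8)|²=61]]
2. B_y = 13  [[BC ⟂ CD ⇒ 6x+5y-113=0] ∩ [|B−(2, 8)|²=61]]
   so B = (8, 13)

B = (8, 13)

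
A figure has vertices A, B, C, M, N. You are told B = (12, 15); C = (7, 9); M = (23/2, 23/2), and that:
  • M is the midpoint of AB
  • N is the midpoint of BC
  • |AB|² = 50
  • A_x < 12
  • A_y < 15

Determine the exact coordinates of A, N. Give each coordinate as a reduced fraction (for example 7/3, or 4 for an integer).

1. A_x = 11  [A = 2·M−B = 2·(23/2, 23/2)−(12, 15)]
2. A_y = 8  [A = 2·M−B = 2·(23/2, 23/2)−(12, 15)]
   so A = (11, 8)
3. N_x = 19/2  [2·N = B+C = (12, 15)+(7, 9)]
4. N_y = 12  [2·N = B+C = (12, 15)+(7, 9)]
   so N = (19/2, 12)

A = (11, 8)
N = (19/2, 12)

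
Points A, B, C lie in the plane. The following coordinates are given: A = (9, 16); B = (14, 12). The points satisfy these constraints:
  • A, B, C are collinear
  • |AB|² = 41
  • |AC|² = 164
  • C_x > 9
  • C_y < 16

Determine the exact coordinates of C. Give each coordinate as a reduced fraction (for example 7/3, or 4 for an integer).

1. C_x = 19  [[A, B, C are collinear ⇒ 4x+5y-116=0] ∩ [|C−(9, 16)|²=164]]
2. C_y = 8  [[A, B, C are collinear ⇒ 4x+5y-116=0] ∩ [|C−(9, 16)|²=164]]
   so C = (19, 8)

C = (19, 8)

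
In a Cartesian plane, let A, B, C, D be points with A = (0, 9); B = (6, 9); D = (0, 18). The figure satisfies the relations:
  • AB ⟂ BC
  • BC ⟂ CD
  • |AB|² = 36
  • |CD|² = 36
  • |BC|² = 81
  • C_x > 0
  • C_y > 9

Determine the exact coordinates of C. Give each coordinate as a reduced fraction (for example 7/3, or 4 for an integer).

1. C_x = 6  [[AB ⟂ BC ⇒ 6x-36=0] ∩ [|C−(0, 18)|²=36]]
2. C_y = 18  [[AB ⟂ BC ⇒ 6x-36=0] ∩ [|C−(0, 18)|²=36]]
   so C = (6, 18)

C = (6, 18)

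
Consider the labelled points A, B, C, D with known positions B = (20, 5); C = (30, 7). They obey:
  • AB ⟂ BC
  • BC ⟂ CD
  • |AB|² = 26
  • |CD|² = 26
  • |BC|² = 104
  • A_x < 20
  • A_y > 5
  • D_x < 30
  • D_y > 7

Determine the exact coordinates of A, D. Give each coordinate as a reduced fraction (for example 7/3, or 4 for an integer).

A = (19, 10)
D = (29, 12)

1. A_x = 19  [[AB ⟂ BC ⇒ -10x-2y+210=0] ∩ [|A−(20, 5)|²=26]]
2. A_y = 10  [[AB ⟂ BC ⇒ -10x-2y+210=0] ∩ [|A−(20, 5)|²=26]]
   so A = (19, 10)
3. D_x = 29  [[BC ⟂ CD ⇒ 10x+2y-314=0] ∩ [|D−(30, 7)|²=26]]
4. D_y = 12  [[BC ⟂ CD ⇒ 10x+2y-314=0] ∩ [|D−(30, 7)|²=26]]
   so D = (29, 12)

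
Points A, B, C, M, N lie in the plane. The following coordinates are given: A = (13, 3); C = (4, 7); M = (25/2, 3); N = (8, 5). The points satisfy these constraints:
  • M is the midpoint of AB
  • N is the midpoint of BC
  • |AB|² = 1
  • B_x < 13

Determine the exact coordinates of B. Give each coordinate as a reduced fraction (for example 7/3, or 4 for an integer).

1. B_x = 12  [B = 2·M−A = 2·(25/2, 3)−(13, 3)]
2. B_y = 3  [B = 2·M−A = 2·(25/2, 3)−(13, 3)]
   so B = (12, 3)

B = (12, 3)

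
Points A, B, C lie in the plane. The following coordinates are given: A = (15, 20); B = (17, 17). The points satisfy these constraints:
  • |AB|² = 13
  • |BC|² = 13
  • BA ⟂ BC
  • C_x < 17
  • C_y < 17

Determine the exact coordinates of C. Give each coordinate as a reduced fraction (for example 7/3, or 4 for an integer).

C = (14, 15)

1. C_x = 14  [[BA ⟂ BC ⇒ -2x+3y-17=0] ∩ [|C−(17, 17)|²=13]]
2. C_y = 15  [[BA ⟂ BC ⇒ -2x+3y-17=0] ∩ [|C−(17, 17)|²=13]]
   so C = (14, 15)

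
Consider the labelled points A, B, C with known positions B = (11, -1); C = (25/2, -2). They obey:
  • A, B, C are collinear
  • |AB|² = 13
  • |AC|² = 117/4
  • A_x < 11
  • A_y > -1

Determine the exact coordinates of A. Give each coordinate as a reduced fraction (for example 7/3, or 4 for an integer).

1. A_x = 8  [[A, B, C are collinear ⇒ 1x+3/2y-19/2=0] ∩ [|A−(11, -1)|²=13]]
2. A_y = 1  [[A, B, C are collinear ⇒ 1x+3/2y-19/2=0] ∩ [|A−(11, -1)|²=13]]
   so A = (8, 1)

A = (8, 1)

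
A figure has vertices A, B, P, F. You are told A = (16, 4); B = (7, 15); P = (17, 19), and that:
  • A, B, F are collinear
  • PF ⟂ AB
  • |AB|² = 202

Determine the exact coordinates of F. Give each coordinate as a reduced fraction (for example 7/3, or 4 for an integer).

1. F_x = 914/101  [[A, B, F are collinear ⇒ -11x-9y+212=0] ∩ [PF ⟂ AB ⇒ -9x+11y-56=0]]
2. F_y = 1262/101  [[A, B, F are collinear ⇒ -11x-9y+212=0] ∩ [PF ⟂ AB ⇒ -9x+11y-56=0]]
   so F = (914/101, 1262/101)

F = (914/101, 1262/101)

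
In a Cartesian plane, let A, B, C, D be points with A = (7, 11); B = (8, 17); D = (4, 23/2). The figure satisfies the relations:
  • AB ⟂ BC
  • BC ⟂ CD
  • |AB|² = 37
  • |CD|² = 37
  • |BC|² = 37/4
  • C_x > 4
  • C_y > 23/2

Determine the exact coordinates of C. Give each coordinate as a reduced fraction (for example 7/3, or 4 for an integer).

1. C_x = 5  [[AB ⟂ BC ⇒ 1x+6y-110=0] ∩ [|C−(4, 23/2)|²=37]]
2. C_y = 35/2  [[AB ⟂ BC ⇒ 1x+6y-110=0] ∩ [|C−(4, 23/2)|²=37]]
   so C = (5, 35/2)

C = (5, 35/2)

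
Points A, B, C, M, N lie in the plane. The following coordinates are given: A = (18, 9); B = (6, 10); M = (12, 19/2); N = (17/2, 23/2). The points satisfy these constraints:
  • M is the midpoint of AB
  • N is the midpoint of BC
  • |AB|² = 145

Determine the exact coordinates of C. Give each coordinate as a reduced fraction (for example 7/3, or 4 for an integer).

1. C_x = 11  [C = 2·N−B = 2·(17/2, 23/2)−(6, 10)]
2. C_y = 13  [C = 2·N−B = 2·(17/2, 23/2)−(6, 10)]
   so C = (11, 13)

C = (11, 13)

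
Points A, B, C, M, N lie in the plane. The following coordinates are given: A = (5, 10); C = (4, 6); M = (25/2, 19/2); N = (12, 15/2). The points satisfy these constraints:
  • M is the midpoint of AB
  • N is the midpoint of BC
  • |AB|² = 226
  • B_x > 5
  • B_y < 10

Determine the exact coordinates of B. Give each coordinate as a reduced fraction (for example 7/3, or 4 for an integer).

B = (20, 9)

1. B_x = 20  [B = 2·M−A = 2·(25/2, 19/2)−(5, 10)]
2. B_y = 9  [B = 2·M−A = 2·(25/2, 19/2)−(5, 10)]
   so B = (20, 9)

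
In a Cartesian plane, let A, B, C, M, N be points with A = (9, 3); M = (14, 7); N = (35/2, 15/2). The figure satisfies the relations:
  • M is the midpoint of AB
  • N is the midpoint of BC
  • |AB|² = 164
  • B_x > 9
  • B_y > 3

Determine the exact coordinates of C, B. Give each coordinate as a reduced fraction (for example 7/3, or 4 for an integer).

C = (16, 4)
B = (19, 11)

1. B_x = 19  [B = 2·M−A = 2·(14, 7)−(9, 3)]
2. B_y = 11  [B = 2·M−A = 2·(14, 7)−(9, 3)]
   so B = (19, 11)
3. C_x = 16  [C = 2·N−B = 2·(35/2, 15/2)−(19, 11)]
4. C_y = 4  [C = 2·N−B = 2·(35/2, 15/2)−(19, 11)]
   so C = (16, 4)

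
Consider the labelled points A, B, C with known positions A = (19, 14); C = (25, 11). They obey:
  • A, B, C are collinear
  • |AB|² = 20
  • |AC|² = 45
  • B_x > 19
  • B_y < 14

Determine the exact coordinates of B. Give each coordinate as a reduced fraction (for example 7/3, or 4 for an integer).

1. B_x = 23  [[A, B, C are collinear ⇒ -3x-6y+141=0] ∩ [|B−(19, 14)|²=20]]
2. B_y = 12  [[A, B, C are collinear ⇒ -3x-6y+141=0] ∩ [|B−(19, 14)|²=20]]
   so B = (23, 12)

B = (23, 12)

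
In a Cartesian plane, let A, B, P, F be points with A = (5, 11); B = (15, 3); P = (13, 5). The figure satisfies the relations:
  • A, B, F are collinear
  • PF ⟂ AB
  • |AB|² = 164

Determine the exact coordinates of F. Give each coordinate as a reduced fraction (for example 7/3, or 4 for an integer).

F = (525/41, 195/41)

1. F_x = 525/41  [[A, B, F are collinear ⇒ 8x+10y-150=0] ∩ [PF ⟂ AB ⇒ 10x-8y-90=0]]
2. F_y = 195/41  [[A, B, F are collinear ⇒ 8x+10y-150=0] ∩ [PF ⟂ AB ⇒ 10x-8y-90=0]]
   so F = (525/41, 195/41)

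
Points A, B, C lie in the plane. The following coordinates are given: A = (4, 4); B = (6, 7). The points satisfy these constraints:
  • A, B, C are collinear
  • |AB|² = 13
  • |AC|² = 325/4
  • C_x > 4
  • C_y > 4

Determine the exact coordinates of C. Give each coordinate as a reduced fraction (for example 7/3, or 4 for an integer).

C = (9, 23/2)

1. C_x = 9  [[A, B, C are collinear ⇒ -3x+2y+4=0] ∩ [|C−(4, 4)|²=325/4]]
2. C_y = 23/2  [[A, B, C are collinear ⇒ -3x+2y+4=0] ∩ [|C−(4, 4)|²=325/4]]
   so C = (9, 23/2)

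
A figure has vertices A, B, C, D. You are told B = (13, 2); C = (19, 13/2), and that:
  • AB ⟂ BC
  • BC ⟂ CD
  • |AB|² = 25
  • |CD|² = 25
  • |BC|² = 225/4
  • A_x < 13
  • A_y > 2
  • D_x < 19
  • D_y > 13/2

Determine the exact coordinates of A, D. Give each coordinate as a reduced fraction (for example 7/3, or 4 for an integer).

1. A_x = 10  [[AB ⟂ BC ⇒ -6x-9/2y+87=0] ∩ [|A−(13, 2)|²=25]]
2. A_y = 6  [[AB ⟂ BC ⇒ -6x-9/2y+87=0] ∩ [|A−(13, 2)|²=25]]
   so A = (10, 6)
3. D_x = 16  [[BC ⟂ CD ⇒ 6x+9/2y-573/4=0] ∩ [|D−(19, 13/2)|²=25]]
4. D_y = 21/2  [[BC ⟂ CD ⇒ 6x+9/2y-573/4=0] ∩ [|D−(19, 13/2)|²=25]]
   so D = (16, 21/2)

A = (10, 6)
D = (16, 21/2)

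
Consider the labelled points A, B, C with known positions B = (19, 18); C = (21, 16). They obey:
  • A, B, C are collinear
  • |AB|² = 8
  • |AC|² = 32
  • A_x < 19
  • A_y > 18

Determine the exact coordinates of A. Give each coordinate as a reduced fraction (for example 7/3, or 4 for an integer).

A = (17, 20)

1. A_x = 17  [[A, B, C are collinear ⇒ 2x+2y-74=0] ∩ [|A−(19, 18)|²=8]]
2. A_y = 20  [[A, B, C are collinear ⇒ 2x+2y-74=0] ∩ [|A−(19, 18)|²=8]]
   so A = (17, 20)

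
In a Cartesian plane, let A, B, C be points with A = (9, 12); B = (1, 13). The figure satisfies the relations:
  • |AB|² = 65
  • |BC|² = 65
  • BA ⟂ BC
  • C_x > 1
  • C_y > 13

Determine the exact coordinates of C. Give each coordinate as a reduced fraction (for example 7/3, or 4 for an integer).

1. C_x = 2  [[BA ⟂ BC ⇒ 8x-1y+5=0] ∩ [|C−(1, 13)|²=65]]
2. C_y = 21  [[BA ⟂ BC ⇒ 8x-1y+5=0] ∩ [|C−(1, 13)|²=65]]
   so C = (2, 21)

C = (2, 21)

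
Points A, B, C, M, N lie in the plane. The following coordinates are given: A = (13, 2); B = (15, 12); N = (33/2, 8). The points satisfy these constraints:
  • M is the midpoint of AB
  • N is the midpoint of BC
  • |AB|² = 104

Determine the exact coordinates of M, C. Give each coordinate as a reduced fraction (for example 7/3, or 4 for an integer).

M = (14, 7)
C = (18, 4)

1. M_x = 14  [2·M = A+B = (13, 2)+(15, 12)]
2. M_y = 7  [2·M = A+B = (13, 2)+(15, 12)]
   so M = (14, 7)
3. C_x = 18  [C = 2·N−B = 2·(33/2, 8)−(15, 12)]
4. C_y = 4  [C = 2·N−B = 2·(33/2, 8)−(15, 12)]
   so C = (18, 4)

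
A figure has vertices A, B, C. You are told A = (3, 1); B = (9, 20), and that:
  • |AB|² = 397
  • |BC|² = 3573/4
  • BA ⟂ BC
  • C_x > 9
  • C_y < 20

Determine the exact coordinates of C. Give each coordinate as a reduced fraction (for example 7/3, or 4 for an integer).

C = (75/2, 11)

1. C_x = 75/2  [[BA ⟂ BC ⇒ -6x-19y+434=0] ∩ [|C−(9, 20)|²=3573/4]]
2. C_y = 11  [[BA ⟂ BC ⇒ -6x-19y+434=0] ∩ [|C−(9, 20)|²=3573/4]]
   so C = (75/2, 11)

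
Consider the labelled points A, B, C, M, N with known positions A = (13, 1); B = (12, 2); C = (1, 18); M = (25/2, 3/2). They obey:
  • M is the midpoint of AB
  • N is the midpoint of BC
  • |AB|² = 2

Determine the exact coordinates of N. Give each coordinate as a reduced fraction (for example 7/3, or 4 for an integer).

1. N_x = 13/2  [2·N = B+C = (12, 2)+(1, 18)]
2. N_y = 10  [2·N = B+C = (12, 2)+(1, 18)]
   so N = (13/2, 10)

N = (13/2, 10)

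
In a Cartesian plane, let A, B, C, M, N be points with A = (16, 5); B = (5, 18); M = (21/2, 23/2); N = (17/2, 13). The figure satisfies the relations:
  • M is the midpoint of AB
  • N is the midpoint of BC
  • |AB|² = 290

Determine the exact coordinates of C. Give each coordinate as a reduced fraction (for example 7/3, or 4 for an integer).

C = (12, 8)

1. C_x = 12  [C = 2·N−B = 2·(17/2, 13)−(5, 18)]
2. C_y = 8  [C = 2·N−B = 2·(17/2, 13)−(5, 18)]
   so C = (12, 8)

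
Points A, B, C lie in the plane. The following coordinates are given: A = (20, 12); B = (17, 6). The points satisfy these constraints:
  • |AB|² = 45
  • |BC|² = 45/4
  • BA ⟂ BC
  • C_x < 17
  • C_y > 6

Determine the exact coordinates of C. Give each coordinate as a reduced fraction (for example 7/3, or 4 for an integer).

1. C_x = 14  [[BA ⟂ BC ⇒ 3x+6y-87=0] ∩ [|C−(17, 6)|²=45/4]]
2. C_y = 15/2  [[BA ⟂ BC ⇒ 3x+6y-87=0] ∩ [|C−(17, 6)|²=45/4]]
   so C = (14, 15/2)

C = (14, 15/2)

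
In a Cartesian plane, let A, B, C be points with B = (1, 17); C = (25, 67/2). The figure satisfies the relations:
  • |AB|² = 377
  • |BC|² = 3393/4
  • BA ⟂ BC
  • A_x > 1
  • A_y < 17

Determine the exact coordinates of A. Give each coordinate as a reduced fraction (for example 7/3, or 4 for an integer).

A = (12, 1)

1. A_x = 12  [[BA ⟂ BC ⇒ 24x+33/2y-609/2=0] ∩ [|A−(1, 17)|²=377]]
2. A_y = 1  [[BA ⟂ BC ⇒ 24x+33/2y-609/2=0] ∩ [|A−(1, 17)|²=377]]
   so A = (12, 1)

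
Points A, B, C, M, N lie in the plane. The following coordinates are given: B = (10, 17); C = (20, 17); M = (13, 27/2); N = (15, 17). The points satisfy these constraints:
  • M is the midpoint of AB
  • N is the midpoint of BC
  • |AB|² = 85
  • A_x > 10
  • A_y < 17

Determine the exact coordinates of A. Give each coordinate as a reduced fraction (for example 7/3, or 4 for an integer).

1. A_x = 16  [A = 2·M−B = 2·(13, 27/2)−(10, 17)]
2. A_y = 10  [A = 2·M−B = 2·(13, 27/2)−(10, 17)]
   so A = (16, 10)

A = (16, 10)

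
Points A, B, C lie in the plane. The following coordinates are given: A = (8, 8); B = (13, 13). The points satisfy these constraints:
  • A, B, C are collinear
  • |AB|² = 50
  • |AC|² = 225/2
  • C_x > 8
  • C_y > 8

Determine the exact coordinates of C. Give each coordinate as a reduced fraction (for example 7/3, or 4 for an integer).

C = (31/2, 31/2)

1. C_x = 31/2  [[A, B, C are collinear ⇒ -5x+5y=0] ∩ [|C−(8, 8)|²=225/2]]
2. C_y = 31/2  [[A, B, C are collinear ⇒ -5x+5y=0] ∩ [|C−(8, 8)|²=225/2]]
   so C = (31/2, 31/2)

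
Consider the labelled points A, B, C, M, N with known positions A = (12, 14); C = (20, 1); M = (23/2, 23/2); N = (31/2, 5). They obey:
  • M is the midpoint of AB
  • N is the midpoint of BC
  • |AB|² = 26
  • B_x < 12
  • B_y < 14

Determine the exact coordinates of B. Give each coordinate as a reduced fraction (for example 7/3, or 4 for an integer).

B = (11, 9)

1. B_x = 11  [B = 2·M−A = 2·(23/2, 23/2)−(12, 14)]
2. B_y = 9  [B = 2·M−A = 2·(23/2, 23/2)−(12, 14)]
   so B = (11, 9)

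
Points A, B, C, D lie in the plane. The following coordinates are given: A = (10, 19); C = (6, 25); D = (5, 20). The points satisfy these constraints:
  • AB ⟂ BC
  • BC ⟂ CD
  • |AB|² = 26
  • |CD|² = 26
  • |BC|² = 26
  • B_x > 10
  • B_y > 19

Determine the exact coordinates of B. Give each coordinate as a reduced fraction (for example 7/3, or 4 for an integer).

B = (11, 24)

1. B_x = 11  [[BC ⟂ CD ⇒ 1x+5y-131=0] ∩ [|B−(10, 19)|²=26]]
2. B_y = 24  [[BC ⟂ CD ⇒ 1x+5y-131=0] ∩ [|B−(10, 19)|²=26]]
   so B = (11, 24)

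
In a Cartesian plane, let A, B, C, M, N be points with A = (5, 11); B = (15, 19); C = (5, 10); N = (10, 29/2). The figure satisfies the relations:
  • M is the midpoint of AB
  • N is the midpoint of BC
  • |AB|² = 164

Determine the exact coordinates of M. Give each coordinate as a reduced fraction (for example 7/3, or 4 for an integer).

1. M_x = 10  [2·M = A+B = (5, 11)+(15, 19)]
2. M_y = 15  [2·M = A+B = (5, 11)+(15, 19)]
   so M = (10, 15)

M = (10, 15)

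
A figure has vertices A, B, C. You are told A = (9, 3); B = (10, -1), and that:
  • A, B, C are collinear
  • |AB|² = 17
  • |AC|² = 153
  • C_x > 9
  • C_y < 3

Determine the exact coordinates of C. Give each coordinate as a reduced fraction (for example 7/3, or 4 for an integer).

1. C_x = 12  [[A, B, C are collinear ⇒ 4x+1y-39=0] ∩ [|C−(9, 3)|²=153]]
2. C_y = -9  [[A, B, C are collinear ⇒ 4x+1y-39=0] ∩ [|C−(9, 3)|²=153]]
   so C = (12, -9)

C = (12, -9)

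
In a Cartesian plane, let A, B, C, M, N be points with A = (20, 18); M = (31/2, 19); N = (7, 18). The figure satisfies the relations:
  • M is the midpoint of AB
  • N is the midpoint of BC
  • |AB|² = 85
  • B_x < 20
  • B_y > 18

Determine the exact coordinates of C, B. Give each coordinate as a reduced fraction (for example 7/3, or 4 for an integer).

C = (3, 16)
B = (11, 20)

1. B_x = 11  [B = 2·M−A = 2·(31/2, 19)−(20, 18)]
2. B_y = 20  [B = 2·M−A = 2·(31/2, 19)−(20, 18)]
   so B = (11, 20)
3. C_x = 3  [C = 2·N−B = 2·(7, 18)−(11, 20)]
4. C_y = 16  [C = 2·N−B = 2·(7, 18)−(11, 20)]
   so C = (3, 16)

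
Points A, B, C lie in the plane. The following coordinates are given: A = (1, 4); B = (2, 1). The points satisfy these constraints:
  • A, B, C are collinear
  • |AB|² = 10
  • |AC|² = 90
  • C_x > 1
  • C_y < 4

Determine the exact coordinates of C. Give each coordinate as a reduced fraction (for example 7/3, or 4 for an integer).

1. C_x = 4  [[A, B, C are collinear ⇒ 3x+1y-7=0] ∩ [|C−(1, 4)|²=90]]
2. C_y = -5  [[A, B, C are collinear ⇒ 3x+1y-7=0] ∩ [|C−(1, 4)|²=90]]
   so C = (4, -5)

C = (4, -5)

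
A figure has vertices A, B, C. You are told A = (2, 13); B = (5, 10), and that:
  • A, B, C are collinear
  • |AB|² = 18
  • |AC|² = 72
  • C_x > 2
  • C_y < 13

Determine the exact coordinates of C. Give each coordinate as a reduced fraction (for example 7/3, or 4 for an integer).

C = (8, 7)

1. C_x = 8  [[A, B, C are collinear ⇒ 3x+3y-45=0] ∩ [|C−(2, 13)|²=72]]
2. C_y = 7  [[A, B, C are collinear ⇒ 3x+3y-45=0] ∩ [|C−(2, 13)|²=72]]
   so C = (8, 7)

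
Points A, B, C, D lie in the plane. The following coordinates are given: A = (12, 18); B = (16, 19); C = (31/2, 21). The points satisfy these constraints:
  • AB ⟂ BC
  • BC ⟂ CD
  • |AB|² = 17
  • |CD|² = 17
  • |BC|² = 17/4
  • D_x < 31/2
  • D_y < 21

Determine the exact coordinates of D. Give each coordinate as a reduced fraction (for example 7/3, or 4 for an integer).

1. D_x = 23/2  [[BC ⟂ CD ⇒ -1/2x+2y-137/4=0] ∩ [|D−(31/2, 21)|²=17]]
2. D_y = 20  [[BC ⟂ CD ⇒ -1/2x+2y-137/4=0] ∩ [|D−(31/2, 21)|²=17]]
   so D = (23/2, 20)

D = (23/2, 20)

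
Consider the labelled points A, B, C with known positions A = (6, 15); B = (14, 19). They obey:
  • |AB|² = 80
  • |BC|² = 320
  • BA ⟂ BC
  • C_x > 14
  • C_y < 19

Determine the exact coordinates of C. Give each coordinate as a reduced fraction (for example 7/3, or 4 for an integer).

C = (22, 3)

1. C_x = 22  [[BA ⟂ BC ⇒ -8x-4y+188=0] ∩ [|C−(14, 19)|²=320]]
2. C_y = 3  [[BA ⟂ BC ⇒ -8x-4y+188=0] ∩ [|C−(14, 19)|²=320]]
   so C = (22, 3)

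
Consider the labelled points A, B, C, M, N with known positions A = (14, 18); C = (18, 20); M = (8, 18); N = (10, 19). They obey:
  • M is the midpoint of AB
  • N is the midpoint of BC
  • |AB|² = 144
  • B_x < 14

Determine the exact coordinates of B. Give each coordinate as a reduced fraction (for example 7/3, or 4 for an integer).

1. B_x = 2  [B = 2·M−A = 2·(8, 18)−(14, 18)]
2. B_y = 18  [B = 2·M−A = 2·(8, 18)−(14, 18)]
   so B = (2, 18)

B = (2, 18)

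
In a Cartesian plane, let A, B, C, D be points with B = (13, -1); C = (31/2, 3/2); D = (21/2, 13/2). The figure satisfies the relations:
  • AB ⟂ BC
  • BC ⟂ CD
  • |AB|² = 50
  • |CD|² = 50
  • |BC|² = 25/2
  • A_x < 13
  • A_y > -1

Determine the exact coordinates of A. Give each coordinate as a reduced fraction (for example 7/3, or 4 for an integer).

A = (8, 4)

1. A_x = 8  [[AB ⟂ BC ⇒ -5/2x-5/2y+30=0] ∩ [|A−(13, -1)|²=50]]
2. A_y = 4  [[AB ⟂ BC ⇒ -5/2x-5/2y+30=0] ∩ [|A−(13, -1)|²=50]]
   so A = (8, 4)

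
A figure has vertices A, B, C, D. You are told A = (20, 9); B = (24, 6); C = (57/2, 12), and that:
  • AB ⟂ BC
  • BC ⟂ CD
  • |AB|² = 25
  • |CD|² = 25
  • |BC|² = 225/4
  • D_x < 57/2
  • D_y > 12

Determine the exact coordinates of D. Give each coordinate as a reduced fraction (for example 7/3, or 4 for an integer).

D = (49/2, 15)

1. D_x = 49/2  [[BC ⟂ CD ⇒ 9/2x+6y-801/4=0] ∩ [|D−(57/2, 12)|²=25]]
2. D_y = 15  [[BC ⟂ CD ⇒ 9/2x+6y-801/4=0] ∩ [|D−(57/2, 12)|²=25]]
   so D = (49/2, 15)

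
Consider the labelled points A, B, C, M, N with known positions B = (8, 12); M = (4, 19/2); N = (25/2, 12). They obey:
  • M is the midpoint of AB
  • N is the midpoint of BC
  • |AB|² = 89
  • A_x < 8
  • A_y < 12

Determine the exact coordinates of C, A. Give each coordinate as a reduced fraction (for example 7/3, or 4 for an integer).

C = (17, 12)
A = (0, 7)

1. A_x = 0  [A = 2·M−B = 2·(4, 19/2)−(8, 12)]
2. A_y = 7  [A = 2·M−B = 2·(4, 19/2)−(8, 12)]
   so A = (0, 7)
3. C_x = 17  [C = 2·N−B = 2·(25/2, 12)−(8, 12)]
4. C_y = 12  [C = 2·N−B = 2·(25/2, 12)−(8, 12)]
   so C = (17, 12)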